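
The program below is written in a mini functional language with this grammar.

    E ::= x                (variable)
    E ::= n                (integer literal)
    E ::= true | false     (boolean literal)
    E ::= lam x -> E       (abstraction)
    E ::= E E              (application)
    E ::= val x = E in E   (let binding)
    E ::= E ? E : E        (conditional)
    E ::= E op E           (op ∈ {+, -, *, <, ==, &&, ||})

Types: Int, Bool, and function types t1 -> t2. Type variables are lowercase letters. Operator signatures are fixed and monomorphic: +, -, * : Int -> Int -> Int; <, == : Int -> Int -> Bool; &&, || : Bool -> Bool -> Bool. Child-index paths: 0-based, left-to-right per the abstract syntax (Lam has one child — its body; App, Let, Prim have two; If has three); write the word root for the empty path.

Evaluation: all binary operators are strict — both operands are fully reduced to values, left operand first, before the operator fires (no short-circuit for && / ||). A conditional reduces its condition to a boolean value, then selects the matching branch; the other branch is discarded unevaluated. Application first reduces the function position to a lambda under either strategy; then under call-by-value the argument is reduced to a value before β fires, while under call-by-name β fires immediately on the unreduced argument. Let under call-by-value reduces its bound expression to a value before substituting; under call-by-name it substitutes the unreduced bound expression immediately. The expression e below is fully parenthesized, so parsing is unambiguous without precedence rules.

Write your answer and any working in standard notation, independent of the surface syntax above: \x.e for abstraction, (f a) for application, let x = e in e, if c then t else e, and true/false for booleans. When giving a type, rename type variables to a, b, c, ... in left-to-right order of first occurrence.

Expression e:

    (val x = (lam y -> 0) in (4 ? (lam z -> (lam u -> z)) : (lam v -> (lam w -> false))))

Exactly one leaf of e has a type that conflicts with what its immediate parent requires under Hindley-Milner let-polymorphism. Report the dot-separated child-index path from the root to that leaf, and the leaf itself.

Answer: 1.0 : 4

Derivation:
\y._ : a -> Int
let x : forall. a -> Int
  unify Int ~ Bool
  FAIL: mismatch Int ~ Bool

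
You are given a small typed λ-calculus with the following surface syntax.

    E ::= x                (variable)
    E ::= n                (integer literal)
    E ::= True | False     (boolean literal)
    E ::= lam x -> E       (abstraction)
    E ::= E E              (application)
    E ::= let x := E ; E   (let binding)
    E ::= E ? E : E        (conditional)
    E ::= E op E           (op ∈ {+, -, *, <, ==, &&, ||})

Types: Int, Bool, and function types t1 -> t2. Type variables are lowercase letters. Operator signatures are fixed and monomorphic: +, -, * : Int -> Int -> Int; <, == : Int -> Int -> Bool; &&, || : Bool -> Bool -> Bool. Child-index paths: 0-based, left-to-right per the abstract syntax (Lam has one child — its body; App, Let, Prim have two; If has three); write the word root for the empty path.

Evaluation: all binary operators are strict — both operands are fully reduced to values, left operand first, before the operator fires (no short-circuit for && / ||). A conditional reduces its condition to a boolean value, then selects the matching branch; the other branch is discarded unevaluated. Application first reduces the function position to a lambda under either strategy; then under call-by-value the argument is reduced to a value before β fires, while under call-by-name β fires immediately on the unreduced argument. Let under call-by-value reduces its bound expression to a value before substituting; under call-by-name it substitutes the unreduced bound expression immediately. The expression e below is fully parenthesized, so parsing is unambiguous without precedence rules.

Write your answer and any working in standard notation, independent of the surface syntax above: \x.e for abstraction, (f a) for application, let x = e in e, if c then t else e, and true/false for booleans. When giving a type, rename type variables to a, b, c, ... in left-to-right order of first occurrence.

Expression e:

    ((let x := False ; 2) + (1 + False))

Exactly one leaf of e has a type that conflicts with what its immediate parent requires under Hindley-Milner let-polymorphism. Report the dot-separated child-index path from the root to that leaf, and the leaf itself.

Answer: 1.1 : false

Derivation:
let x : Bool
  unify Int ~ Int
  unify Int ~ Int
  unify Bool ~ Int
  FAIL: mismatch Bool ~ Int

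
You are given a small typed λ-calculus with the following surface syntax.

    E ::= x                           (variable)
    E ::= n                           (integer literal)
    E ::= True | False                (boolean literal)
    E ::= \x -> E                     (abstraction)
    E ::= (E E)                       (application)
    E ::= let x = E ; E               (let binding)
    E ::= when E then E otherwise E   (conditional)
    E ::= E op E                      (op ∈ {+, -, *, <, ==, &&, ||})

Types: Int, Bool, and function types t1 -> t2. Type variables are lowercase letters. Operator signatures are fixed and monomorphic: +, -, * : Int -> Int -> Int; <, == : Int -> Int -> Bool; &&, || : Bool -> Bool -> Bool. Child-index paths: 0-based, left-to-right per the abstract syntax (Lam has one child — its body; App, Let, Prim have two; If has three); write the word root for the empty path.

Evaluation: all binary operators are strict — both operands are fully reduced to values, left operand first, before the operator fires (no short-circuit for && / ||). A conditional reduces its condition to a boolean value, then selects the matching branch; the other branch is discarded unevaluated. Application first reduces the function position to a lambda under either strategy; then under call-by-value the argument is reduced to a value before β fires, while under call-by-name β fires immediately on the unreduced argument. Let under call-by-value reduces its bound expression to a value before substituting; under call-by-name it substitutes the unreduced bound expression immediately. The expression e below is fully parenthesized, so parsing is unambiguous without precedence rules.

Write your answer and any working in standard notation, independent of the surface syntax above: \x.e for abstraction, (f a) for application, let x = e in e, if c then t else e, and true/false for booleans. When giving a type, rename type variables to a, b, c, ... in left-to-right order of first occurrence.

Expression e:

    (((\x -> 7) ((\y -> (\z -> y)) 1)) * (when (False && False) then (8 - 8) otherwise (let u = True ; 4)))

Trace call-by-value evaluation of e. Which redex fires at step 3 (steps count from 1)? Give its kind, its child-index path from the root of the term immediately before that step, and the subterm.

Trace:
step 0: (((\x.7) ((\y.(\z.y)) 1)) * (if (false && false) then (8 - 8) else (let u = true in 4)))
step 1: [beta@0.1] (((\x.7) (\z.1)) * (if (false && false) then (8 - 8) else (let u = true in 4)))
step 2: [beta@0] (7 * (if (false && false) then (8 - 8) else (let u = true in 4)))
step 3: [delta@1.0] (7 * (if false then (8 - 8) else (let u = true in 4)))

Answer: delta at 1.0 : (false && false)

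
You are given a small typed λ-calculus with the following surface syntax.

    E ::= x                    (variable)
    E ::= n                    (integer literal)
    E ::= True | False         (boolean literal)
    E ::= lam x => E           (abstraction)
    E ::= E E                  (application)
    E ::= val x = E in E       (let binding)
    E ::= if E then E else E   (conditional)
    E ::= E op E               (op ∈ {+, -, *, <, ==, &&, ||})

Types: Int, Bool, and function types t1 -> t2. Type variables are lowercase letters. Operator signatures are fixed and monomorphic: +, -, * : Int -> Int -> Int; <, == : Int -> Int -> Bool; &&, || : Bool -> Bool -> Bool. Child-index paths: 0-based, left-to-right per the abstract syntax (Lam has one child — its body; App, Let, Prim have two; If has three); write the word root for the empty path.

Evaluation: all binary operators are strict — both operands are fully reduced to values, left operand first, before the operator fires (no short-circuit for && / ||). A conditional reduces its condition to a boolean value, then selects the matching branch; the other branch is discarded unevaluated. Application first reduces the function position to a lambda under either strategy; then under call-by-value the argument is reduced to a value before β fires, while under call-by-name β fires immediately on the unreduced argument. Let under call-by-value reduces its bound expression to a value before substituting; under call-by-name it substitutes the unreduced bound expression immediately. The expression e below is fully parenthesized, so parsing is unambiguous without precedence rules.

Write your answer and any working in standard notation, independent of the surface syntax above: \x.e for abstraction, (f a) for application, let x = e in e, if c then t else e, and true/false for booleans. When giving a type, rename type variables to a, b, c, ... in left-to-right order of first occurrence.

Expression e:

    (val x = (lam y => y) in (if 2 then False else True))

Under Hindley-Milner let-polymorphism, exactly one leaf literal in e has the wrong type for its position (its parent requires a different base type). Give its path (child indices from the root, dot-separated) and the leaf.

Answer: 1.0 : 2

Derivation:
y : a
\y._ : a -> a
let x : forall. a -> a
  unify Int ~ Bool
  FAIL: mismatch Int ~ Bool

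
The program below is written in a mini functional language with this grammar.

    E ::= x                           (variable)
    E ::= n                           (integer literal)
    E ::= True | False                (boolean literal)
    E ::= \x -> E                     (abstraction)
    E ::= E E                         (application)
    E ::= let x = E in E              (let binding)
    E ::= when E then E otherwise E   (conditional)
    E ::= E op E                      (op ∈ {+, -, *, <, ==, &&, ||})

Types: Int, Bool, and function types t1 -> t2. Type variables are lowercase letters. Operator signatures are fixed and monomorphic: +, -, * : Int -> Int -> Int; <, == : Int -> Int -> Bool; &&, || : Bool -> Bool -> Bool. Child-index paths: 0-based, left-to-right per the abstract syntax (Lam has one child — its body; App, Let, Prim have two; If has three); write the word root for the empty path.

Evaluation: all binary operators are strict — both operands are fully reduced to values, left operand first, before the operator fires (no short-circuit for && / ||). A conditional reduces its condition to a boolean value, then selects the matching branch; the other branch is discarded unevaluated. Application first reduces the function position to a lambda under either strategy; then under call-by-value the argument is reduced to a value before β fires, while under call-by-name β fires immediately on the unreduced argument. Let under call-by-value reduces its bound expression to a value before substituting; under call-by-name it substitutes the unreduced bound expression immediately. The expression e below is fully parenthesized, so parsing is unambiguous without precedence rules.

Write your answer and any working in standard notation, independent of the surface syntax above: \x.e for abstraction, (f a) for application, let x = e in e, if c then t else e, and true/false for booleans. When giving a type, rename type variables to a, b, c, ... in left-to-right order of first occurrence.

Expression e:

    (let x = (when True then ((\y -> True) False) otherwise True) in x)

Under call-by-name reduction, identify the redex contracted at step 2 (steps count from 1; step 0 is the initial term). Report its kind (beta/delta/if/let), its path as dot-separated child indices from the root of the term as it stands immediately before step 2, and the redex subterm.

Answer: if at root : (if true then ((\y.true) false) else true)

Trace:
step 0: (let x = (if true then ((\y.true) false) else true) in x)
step 1: [let@root] (if true then ((\y.true) false) else true)
step 2: [if@root] ((\y.true) false)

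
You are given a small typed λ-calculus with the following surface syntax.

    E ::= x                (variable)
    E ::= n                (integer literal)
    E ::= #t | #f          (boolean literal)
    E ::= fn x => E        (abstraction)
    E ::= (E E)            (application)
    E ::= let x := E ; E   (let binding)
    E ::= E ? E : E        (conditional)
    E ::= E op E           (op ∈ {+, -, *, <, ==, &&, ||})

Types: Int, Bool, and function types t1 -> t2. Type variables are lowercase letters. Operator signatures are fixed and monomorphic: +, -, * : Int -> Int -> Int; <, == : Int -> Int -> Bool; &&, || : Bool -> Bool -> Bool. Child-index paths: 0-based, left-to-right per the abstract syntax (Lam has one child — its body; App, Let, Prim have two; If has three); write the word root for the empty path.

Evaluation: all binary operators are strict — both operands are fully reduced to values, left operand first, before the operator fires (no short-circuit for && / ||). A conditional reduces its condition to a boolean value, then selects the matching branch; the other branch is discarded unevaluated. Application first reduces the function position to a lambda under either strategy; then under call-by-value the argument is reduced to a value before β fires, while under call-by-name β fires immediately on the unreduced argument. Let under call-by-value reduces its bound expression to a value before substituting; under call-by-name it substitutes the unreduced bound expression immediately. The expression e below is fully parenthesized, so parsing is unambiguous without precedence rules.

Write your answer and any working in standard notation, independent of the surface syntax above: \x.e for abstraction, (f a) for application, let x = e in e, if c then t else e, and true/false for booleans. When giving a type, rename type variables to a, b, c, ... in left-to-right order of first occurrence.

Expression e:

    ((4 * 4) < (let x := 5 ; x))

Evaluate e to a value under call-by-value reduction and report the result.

Answer: false

Trace:
step 0: ((4 * 4) < (let x = 5 in x))
step 1: [delta@0] (16 < (let x = 5 in x))
step 2: [let@1] (16 < 5)
step 3: [delta@root] false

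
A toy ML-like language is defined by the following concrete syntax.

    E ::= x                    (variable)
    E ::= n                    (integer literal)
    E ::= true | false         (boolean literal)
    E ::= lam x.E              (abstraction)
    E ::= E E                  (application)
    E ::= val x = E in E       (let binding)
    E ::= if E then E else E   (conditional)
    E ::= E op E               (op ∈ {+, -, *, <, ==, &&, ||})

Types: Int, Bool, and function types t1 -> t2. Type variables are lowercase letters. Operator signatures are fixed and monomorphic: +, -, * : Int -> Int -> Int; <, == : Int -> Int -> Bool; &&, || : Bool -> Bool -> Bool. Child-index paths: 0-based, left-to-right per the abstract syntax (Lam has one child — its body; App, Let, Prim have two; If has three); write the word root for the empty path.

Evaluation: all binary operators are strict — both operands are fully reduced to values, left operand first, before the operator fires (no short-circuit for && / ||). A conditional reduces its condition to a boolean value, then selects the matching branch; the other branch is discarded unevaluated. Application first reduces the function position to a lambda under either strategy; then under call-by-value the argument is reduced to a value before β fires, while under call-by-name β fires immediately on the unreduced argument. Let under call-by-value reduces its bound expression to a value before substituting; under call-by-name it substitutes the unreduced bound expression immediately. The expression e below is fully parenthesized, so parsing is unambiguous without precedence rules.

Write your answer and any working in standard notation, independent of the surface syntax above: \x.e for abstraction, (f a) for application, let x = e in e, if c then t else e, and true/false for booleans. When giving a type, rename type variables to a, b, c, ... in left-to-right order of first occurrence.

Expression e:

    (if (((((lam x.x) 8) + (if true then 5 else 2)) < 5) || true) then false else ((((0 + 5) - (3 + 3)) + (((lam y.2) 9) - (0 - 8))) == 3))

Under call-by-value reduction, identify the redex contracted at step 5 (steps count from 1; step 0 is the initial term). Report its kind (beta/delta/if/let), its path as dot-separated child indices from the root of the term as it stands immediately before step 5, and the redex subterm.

Answer: delta at 0 : (false || true)

Derivation:
step 0: (if (((((\x.x) 8) + (if true then 5 else 2)) < 5) || true) then false else ((((0 + 5) - (3 + 3)) + (((\y.2) 9) - (0 - 8))) == 3))
step 1: [beta@0.0.0.0] (if (((8 + (if true then 5 else 2)) < 5) || true) then false else ((((0 + 5) - (3 + 3)) + (((\y.2) 9) - (0 - 8))) == 3))
step 2: [if@0.0.0.1] (if (((8 + 5) < 5) || true) then false else ((((0 + 5) - (3 + 3)) + (((\y.2) 9) - (0 - 8))) == 3))
step 3: [delta@0.0.0] (if ((13 < 5) || true) then false else ((((0 + 5) - (3 + 3)) + (((\y.2) 9) - (0 - 8))) == 3))
step 4: [delta@0.0] (if (false || true) then false else ((((0 + 5) - (3 + 3)) + (((\y.2) 9) - (0 - 8))) == 3))
step 5: [delta@0] (if true then false else ((((0 + 5) - (3 + 3)) + (((\y.2) 9) - (0 - 8))) == 3))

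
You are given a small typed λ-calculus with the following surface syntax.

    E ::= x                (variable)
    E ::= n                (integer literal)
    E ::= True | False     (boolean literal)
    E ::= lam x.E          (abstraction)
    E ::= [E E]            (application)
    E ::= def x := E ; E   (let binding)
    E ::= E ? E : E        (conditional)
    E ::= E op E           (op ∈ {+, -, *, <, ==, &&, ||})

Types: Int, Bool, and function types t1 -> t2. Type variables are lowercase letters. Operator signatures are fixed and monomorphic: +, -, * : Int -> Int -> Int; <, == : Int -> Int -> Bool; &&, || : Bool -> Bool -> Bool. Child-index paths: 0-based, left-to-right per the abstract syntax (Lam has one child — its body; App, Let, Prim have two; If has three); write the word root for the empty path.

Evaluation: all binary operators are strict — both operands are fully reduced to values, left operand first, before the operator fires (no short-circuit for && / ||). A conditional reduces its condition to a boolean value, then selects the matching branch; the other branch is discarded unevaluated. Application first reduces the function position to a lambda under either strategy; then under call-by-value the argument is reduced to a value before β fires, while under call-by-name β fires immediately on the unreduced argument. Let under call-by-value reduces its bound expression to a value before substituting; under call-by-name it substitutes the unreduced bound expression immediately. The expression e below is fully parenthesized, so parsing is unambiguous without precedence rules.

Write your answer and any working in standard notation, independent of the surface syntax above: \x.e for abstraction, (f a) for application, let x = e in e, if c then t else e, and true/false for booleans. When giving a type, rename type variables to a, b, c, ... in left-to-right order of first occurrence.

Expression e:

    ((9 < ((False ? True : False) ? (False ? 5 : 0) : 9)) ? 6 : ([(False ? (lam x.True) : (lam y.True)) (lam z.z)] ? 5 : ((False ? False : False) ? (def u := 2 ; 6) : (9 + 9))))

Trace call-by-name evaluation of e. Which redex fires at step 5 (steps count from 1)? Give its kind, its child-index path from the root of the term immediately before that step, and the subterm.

Trace:
step 0: (if (9 < (if (if false then true else false) then (if false then 5 else 0) else 9)) then 6 else (if ((if false then (\x.true) else (\y.true)) (\z.z)) then 5 else (if (if false then false else false) then (let u = 2 in 6) else (9 + 9))))
step 1: [if@0.1.0] (if (9 < (if false then (if false then 5 else 0) else 9)) then 6 else (if ((if false then (\x.true) else (\y.true)) (\z.z)) then 5 else (if (if false then false else false) then (let u = 2 in 6) else (9 + 9))))
step 2: [if@0.1] (if (9 < 9) then 6 else (if ((if false then (\x.true) else (\y.true)) (\z.z)) then 5 else (if (if false then false else false) then (let u = 2 in 6) else (9 + 9))))
step 3: [delta@0] (if false then 6 else (if ((if false then (\x.true) else (\y.true)) (\z.z)) then 5 else (if (if false then false else false) then (let u = 2 in 6) else (9 + 9))))
step 4: [if@root] (if ((if false then (\x.true) else (\y.true)) (\z.z)) then 5 else (if (if false then false else false) then (let u = 2 in 6) else (9 + 9)))
step 5: [if@0.0] (if ((\y.true) (\z.z)) then 5 else (if (if false then false else false) then (let u = 2 in 6) else (9 + 9)))

Answer: if at 0.0 : (if false then (\x.true) else (\y.true))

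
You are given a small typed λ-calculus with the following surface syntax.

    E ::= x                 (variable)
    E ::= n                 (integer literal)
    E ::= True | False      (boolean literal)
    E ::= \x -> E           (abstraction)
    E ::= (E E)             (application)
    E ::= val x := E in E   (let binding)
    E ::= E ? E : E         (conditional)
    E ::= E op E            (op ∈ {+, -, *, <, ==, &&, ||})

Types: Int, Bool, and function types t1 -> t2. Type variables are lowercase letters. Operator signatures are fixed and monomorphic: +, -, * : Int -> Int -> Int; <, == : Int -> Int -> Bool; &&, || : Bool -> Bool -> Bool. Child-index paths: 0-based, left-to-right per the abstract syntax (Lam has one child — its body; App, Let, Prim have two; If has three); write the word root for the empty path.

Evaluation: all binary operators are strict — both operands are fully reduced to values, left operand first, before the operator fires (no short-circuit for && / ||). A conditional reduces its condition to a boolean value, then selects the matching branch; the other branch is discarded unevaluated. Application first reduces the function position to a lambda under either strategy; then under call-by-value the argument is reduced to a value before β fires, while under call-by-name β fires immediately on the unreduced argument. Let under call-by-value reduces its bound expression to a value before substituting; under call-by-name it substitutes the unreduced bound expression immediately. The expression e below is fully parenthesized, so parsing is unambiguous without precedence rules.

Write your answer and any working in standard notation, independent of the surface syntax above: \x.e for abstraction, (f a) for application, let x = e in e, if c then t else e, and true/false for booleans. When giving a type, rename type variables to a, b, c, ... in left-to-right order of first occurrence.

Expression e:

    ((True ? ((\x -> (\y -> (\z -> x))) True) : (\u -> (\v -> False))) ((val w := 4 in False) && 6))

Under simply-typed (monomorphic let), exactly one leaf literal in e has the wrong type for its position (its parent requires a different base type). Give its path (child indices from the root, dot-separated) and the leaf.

Working:
  unify Bool ~ Bool
x : a
\z._ : c -> a
\y._ : b -> c -> a
\x._ : a -> b -> c -> a
  unify a -> b -> c -> a ~ Bool -> d
  unify a ~ Bool
  unify b -> c -> Bool ~ d
_ _ : b -> c -> Bool
\v._ : f -> Bool
\u._ : e -> f -> Bool
  unify b -> c -> Bool ~ e -> f -> Bool
  unify b ~ e
  unify c -> Bool ~ f -> Bool
  unify c ~ f
  unify Bool ~ Bool
let w : Int
  unify Bool ~ Bool
  unify Int ~ Bool
  FAIL: mismatch Int ~ Bool

Answer: 1.1 : 6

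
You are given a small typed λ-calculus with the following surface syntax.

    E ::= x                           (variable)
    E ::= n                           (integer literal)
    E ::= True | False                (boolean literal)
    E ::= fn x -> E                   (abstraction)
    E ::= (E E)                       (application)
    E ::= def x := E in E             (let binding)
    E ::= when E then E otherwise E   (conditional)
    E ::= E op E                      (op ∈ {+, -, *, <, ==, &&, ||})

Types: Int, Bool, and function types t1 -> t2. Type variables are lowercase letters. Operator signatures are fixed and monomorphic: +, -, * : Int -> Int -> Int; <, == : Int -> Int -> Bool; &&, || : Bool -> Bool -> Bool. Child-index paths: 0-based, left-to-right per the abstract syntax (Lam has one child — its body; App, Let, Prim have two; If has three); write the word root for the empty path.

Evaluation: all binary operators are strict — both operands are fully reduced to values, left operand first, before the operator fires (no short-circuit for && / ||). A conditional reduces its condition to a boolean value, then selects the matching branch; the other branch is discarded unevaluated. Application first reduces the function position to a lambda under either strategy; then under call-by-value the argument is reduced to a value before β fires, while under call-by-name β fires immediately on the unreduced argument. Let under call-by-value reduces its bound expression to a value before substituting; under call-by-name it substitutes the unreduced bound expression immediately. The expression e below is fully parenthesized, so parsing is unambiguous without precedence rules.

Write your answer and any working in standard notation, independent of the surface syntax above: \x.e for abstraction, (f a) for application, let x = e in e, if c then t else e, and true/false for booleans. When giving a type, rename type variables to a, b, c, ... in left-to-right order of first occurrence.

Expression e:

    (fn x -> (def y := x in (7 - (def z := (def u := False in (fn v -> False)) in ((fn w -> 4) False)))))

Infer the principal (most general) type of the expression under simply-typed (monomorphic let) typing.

Answer: a -> Int

Trace:
x : a
let y : a
  unify Int ~ Int
let u : Bool
\v._ : b -> Bool
let z : b -> Bool
\w._ : c -> Int
  unify c -> Int ~ Bool -> d
  unify c ~ Bool
  unify Int ~ d
_ _ : Int
  unify Int ~ Int
\x._ : a -> Int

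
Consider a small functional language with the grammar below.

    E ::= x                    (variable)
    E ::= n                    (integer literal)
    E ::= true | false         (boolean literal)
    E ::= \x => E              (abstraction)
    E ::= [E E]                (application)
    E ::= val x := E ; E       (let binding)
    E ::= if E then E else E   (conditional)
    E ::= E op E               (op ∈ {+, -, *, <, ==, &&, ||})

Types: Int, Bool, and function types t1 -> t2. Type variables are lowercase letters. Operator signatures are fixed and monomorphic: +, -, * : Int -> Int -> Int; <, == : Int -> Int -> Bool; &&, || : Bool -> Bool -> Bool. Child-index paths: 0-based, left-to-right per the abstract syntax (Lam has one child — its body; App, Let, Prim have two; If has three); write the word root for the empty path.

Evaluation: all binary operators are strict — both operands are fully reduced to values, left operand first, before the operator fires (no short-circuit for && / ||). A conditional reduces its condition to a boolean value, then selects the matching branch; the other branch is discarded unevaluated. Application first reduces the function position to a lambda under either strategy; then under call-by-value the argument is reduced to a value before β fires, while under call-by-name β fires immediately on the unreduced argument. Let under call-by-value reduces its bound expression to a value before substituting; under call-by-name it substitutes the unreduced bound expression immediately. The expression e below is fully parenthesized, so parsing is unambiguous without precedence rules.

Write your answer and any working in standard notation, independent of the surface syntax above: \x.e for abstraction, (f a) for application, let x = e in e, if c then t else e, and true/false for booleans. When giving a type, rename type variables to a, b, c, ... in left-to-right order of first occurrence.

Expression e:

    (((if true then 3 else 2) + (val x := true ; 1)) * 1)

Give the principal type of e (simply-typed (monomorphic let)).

Answer: Int

Working:
  unify Bool ~ Bool
  unify Int ~ Int
  unify Int ~ Int
let x : Bool
  unify Int ~ Int
  unify Int ~ Int
  unify Int ~ Int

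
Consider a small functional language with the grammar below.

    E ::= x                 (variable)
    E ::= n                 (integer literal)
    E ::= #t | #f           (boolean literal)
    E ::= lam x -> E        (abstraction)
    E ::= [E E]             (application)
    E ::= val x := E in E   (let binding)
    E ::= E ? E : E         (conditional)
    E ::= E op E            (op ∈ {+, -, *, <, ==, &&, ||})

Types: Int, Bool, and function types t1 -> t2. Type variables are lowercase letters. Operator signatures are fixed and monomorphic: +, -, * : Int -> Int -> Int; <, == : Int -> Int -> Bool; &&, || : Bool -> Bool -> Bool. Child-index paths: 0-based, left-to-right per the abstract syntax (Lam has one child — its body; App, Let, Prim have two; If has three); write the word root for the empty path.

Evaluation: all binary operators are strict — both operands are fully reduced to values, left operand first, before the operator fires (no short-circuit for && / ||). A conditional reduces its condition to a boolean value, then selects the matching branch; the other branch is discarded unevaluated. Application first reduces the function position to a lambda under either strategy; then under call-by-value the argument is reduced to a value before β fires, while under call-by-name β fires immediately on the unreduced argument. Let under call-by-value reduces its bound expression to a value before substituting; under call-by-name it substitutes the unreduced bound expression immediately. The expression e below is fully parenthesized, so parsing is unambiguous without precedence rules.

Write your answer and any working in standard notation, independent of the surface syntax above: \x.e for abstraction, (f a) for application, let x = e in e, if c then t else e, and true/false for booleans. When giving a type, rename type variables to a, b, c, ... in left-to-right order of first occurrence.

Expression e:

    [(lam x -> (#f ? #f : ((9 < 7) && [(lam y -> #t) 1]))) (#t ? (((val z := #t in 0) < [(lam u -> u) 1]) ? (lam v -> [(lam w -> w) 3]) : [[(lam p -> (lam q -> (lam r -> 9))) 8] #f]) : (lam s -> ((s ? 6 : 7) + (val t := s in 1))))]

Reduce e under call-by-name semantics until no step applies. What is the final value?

Derivation:
step 0: ((\x.(if false then false else ((9 < 7) && ((\y.true) 1)))) (if true then (if ((let z = true in 0) < ((\u.u) 1)) then (\v.((\w.w) 3)) else (((\p.(\q.(\r.9))) 8) false)) else (\s.((if s then 6 else 7) + (let t = s in 1)))))
step 1: [beta@root] (if false then false else ((9 < 7) && ((\y.true) 1)))
step 2: [if@root] ((9 < 7) && ((\y.true) 1))
step 3: [delta@0] (false && ((\y.true) 1))
step 4: [beta@1] (false && true)
step 5: [delta@root] false

Answer: false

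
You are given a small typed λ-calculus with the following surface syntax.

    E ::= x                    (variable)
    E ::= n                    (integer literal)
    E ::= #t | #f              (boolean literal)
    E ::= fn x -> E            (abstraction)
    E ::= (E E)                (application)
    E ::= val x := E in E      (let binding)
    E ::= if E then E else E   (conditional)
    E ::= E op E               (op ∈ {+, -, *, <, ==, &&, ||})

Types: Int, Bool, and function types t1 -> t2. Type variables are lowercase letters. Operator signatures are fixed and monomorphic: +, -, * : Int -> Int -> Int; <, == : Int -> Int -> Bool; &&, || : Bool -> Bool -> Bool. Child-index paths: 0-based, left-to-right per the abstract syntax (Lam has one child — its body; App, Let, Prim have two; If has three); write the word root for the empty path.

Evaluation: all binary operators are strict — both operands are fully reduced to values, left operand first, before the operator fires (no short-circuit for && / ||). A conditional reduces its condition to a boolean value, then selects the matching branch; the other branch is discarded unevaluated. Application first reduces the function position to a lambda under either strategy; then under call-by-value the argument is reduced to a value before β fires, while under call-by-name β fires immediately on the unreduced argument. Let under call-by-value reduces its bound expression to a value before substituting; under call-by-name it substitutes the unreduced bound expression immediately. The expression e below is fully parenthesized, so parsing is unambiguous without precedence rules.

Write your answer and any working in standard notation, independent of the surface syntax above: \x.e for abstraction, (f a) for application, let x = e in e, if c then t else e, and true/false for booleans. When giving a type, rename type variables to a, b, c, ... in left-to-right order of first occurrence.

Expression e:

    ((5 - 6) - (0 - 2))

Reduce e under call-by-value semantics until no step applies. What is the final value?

Answer: 1

Working:
step 0: ((5 - 6) - (0 - 2))
step 1: [delta@0] (-1 - (0 - 2))
step 2: [delta@1] (-1 - -2)
step 3: [delta@root] 1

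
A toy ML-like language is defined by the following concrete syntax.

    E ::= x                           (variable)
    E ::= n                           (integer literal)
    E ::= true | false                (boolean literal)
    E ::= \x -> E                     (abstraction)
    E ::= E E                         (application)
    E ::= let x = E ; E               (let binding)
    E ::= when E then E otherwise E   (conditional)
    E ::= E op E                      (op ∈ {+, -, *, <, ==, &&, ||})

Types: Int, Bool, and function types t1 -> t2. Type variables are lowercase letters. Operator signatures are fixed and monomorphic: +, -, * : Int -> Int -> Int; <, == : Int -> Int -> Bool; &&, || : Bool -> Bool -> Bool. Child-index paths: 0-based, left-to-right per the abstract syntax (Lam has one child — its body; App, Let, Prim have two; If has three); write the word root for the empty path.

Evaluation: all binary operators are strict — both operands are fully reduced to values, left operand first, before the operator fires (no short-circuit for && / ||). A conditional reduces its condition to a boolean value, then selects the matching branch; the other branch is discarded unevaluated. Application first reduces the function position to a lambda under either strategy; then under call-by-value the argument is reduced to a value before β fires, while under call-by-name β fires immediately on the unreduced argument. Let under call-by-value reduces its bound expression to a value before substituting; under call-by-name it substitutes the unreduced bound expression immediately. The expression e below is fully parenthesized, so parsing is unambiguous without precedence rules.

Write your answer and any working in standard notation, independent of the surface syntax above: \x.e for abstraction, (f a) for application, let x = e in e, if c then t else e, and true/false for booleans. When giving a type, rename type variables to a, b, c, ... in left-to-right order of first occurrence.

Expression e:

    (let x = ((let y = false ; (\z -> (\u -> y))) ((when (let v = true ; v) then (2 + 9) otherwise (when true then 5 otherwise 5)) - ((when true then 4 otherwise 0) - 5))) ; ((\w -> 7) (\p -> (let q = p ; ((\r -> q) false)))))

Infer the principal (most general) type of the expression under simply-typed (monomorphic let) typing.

Answer: Int

Derivation:
let y : Bool
y : Bool
\u._ : b -> Bool
\z._ : a -> b -> Bool
let v : Bool
v : Bool
  unify Bool ~ Bool
  unify Int ~ Int
  unify Int ~ Int
  unify Bool ~ Bool
  unify Int ~ Int
  unify Int ~ Int
  unify Int ~ Int
  unify Bool ~ Bool
  unify Int ~ Int
  unify Int ~ Int
  unify Int ~ Int
  unify Int ~ Int
  unify a -> b -> Bool ~ Int -> c
  unify a ~ Int
  unify b -> Bool ~ c
_ _ : b -> Bool
let x : b -> Bool
\w._ : d -> Int
p : e
let q : e
q : e
\r._ : f -> e
  unify f -> e ~ Bool -> g
  unify f ~ Bool
  unify e ~ g
_ _ : g
\p._ : g -> g
  unify d -> Int ~ (g -> g) -> h
  unify d ~ g -> g
  unify Int ~ h
_ _ : Int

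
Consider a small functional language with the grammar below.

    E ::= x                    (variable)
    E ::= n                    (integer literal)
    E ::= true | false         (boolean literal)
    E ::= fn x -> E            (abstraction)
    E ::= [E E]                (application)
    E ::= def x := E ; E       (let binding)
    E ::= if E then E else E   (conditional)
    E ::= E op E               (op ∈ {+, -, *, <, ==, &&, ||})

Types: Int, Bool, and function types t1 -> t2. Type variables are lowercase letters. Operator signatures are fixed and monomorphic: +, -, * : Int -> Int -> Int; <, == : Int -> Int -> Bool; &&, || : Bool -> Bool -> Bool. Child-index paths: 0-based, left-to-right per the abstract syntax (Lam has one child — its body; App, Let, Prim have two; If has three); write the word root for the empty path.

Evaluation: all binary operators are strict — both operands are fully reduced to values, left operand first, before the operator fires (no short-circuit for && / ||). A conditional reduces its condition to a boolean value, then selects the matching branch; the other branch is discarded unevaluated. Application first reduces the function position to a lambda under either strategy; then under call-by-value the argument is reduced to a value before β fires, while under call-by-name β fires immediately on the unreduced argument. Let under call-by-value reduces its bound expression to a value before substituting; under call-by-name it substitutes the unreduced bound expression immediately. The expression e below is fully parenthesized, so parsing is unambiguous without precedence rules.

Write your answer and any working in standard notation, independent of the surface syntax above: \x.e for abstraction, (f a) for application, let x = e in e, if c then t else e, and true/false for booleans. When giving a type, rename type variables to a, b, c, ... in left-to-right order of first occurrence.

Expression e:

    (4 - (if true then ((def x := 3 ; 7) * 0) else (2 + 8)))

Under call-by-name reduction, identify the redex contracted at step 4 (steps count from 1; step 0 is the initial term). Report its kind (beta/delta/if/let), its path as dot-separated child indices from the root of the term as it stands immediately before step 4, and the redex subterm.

Answer: delta at root : (4 - 0)

Trace:
step 0: (4 - (if true then ((let x = 3 in 7) * 0) else (2 + 8)))
step 1: [if@1] (4 - ((let x = 3 in 7) * 0))
step 2: [let@1.0] (4 - (7 * 0))
step 3: [delta@1] (4 - 0)
step 4: [delta@root] 4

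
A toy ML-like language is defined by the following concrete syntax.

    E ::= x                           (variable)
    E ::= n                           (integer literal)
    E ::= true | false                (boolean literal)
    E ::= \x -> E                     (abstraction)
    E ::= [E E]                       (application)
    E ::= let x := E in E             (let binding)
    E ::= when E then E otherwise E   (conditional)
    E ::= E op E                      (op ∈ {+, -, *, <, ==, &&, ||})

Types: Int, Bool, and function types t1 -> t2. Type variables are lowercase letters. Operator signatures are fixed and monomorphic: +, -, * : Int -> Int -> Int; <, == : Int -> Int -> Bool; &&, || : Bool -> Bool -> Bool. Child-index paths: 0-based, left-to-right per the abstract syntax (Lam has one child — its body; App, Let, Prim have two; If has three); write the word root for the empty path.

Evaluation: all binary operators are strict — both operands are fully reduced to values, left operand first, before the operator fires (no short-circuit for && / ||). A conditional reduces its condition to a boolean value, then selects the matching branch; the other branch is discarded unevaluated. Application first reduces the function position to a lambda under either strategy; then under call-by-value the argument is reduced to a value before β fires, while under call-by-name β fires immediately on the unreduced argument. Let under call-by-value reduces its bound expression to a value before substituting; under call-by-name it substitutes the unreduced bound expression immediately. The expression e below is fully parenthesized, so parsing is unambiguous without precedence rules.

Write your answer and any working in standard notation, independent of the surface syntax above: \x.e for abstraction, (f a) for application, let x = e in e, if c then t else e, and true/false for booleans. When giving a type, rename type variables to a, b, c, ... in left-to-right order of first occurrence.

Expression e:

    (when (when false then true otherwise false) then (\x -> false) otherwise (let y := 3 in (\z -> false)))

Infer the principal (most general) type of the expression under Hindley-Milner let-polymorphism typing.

Trace:
  unify Bool ~ Bool
  unify Bool ~ Bool
  unify Bool ~ Bool
\x._ : a -> Bool
let y : Int
\z._ : b -> Bool
  unify a -> Bool ~ b -> Bool
  unify a ~ b
  unify Bool ~ Bool

Answer: a -> Bool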